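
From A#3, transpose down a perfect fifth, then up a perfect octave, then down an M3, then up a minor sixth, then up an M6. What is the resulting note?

E5

A#3 down a perfect fifth → D#3 (7 semitones).
D#3 up a perfect octave → D#4 (12 semitones).
Down a major third from D#4: B3 (4 semitones down).
Up a minor sixth from B3: G4 (8 semitones up).
A major sixth up from G4 is E5.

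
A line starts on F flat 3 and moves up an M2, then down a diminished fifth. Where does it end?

C 3

Up a major second from Fb3: Gb3 (2 semitones up).
Down a diminished fifth from Gb3: C3 (6 semitones down).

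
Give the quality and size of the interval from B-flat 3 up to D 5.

B to D spans three letter names (B-C-D), plus an octave — that makes it a tenth of some quality.
Bb3 to D5 is 16 semitones, matching the major tenth exactly, so the quality is major.
(Equivalently, a compound major third: a major third plus an octave.)

major tenth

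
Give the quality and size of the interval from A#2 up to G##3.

major 7th

A to G spans seven letter names (A-B-C-D-E-F-G), so the interval is some kind of seventh.
The major seventh spans 11 semitones, and A#2 to G##3 is exactly 11 semitones — so this is a major seventh.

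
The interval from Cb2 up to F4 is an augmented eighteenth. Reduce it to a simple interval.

augmented fourth

Each octave removed subtracts seven from the number: 18 − 14 = 4.
So an augmented eighteenth is 2 octaves plus an augmented fourth. The quality is unchanged.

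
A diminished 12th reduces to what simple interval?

diminished fifth

Take out an octave (7 from the number): 12 − 7 = 5.
So a diminished twelfth is an octave plus a diminished fifth. The quality is unchanged.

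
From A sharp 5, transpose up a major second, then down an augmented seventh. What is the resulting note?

A#5 up a major second → B#5 (2 semitones).
Down an augmented seventh from B#5: C5 (12 semitones down).

C 5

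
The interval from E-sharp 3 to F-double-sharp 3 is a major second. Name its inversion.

Inverted interval numbers add to nine, so a second pairs with a seventh (2 + 7 = 9).
The quality also flips — major becomes minor — giving a minor seventh.

minor 7th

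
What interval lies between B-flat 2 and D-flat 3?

minor third

B to D spans three letter names (B-C-D) — that makes it a third of some quality.
Bb2 to Db3 is 3 semitones, a half step short of the major third (4), so this is minor.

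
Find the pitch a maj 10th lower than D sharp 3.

Counting three letter names plus an octave down from D lands on B.
Moving 16 semitones down from D#3 (the size of a major tenth) reaches B1.

B 1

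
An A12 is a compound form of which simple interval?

augmented fifth

Take out an octave (7 from the number): 12 − 7 = 5.
That makes an augmented twelfth a compound augmented fifth — an octave plus an augmented fifth.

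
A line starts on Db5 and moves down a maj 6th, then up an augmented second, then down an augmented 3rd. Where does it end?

Down a major sixth from Db5: Fb4 (9 semitones down).
An augmented second up from Fb4 is G4.
Down an augmented third from G4: Ebb4 (5 semitones down).

Ebb4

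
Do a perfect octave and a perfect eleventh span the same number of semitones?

A perfect octave is 12 semitones but a perfect eleventh is 17 semitones — different sizes.

No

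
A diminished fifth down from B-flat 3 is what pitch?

E 3

Five letter names down from B: E.
A diminished fifth spans 6 semitones, so from Bb3 the target pitch is E3.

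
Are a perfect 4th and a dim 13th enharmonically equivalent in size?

5 semitones (perfect fourth) vs 19 semitones (diminished thirteenth): not equal.

No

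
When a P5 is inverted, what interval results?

Inverted interval numbers add to nine, so a fifth pairs with a fourth (5 + 4 = 9).
And perfect stays perfect under inversion, so we get a perfect fourth.

perfect 4th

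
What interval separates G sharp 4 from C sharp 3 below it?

Descending from G#4 to C#3 is the same interval as ascending C#3 to G#4.
C to G spans five letter names (C-D-E-F-G), plus an octave, so the interval is some kind of twelfth.
The perfect twelfth spans 19 semitones, and C#3 to G#4 is exactly 19 semitones — so this is a perfect twelfth.
(Equivalently, a compound perfect fifth: a perfect fifth plus an octave.)

perfect twelfth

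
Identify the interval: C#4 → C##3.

d8

Descending from C#4 to C##3 is the same interval as ascending C##3 to C#4.
C to C is the same letter name, plus an octave — that makes it an octave of some quality.
A perfect octave would be 12 semitones; C##3 to C#4 is 11, one semitone narrower, so the interval is diminished.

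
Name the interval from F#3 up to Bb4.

F to B spans four letter names (F-G-A-B), plus an octave: an eleventh.
The perfect eleventh is 17 semitones; here we have 16, one semitone narrower: diminished.
(Equivalently, a compound diminished fourth: a diminished fourth plus an octave.)

diminished eleventh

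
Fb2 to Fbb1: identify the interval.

Descending from Fb2 to Fbb1 is the same interval as ascending Fbb1 to Fb2.
F to F is the same letter name, plus an octave: an octave.
The perfect octave is 12 semitones; here we have 13, one semitone wider: augmented.

A8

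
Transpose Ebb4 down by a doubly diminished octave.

E3

An octave keeps the letter name E, an octave down from E.
A doubly diminished octave spans 10 semitones, so from Ebb4 the target pitch is E3.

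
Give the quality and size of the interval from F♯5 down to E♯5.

minor 2nd

Descending from F#5 to E#5 is the same interval as ascending E#5 to F#5.
E to F spans two letter names (E-F), so the interval is some kind of second.
E#5 to F#5 is 1 semitone, a half step short of the major second (2), so this is minor.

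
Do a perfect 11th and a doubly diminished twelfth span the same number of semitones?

Yes

A perfect eleventh spans 17 semitones, and a doubly diminished twelfth also spans 17 semitones — they're enharmonic.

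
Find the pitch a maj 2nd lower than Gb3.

Fb3

Two letter names down from G: F.
Moving 2 semitones down from Gb3 (the size of a major second) reaches Fb3.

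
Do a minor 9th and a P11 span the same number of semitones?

No

A minor ninth is 13 semitones but a perfect eleventh is 17 semitones — different sizes.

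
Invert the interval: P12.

perfect 4th

First reduce the compound perfect twelfth to its simple form, a perfect fifth.
Interval numbers invert to sum to nine: 5 + 4 = 9, so a fifth inverts to a fourth.
And perfect stays perfect under inversion, so we get a perfect fourth.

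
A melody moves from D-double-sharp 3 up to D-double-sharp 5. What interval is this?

P15

D to D is the same letter name, plus 2 octaves, so the interval is some kind of fifteenth.
Counting semitones, D##3→D##5 is 24, which is the perfect fifteenth.
(Equivalently, a compound perfect octave: a perfect octave plus an octave.)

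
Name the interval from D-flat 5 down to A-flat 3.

perfect eleventh

Descending from Db5 to Ab3 is the same interval as ascending Ab3 to Db5.
A to D spans four letter names (A-B-C-D), plus an octave: an eleventh.
The perfect eleventh spans 17 semitones, and Ab3 to Db5 is exactly 17 semitones — so this is a perfect eleventh.
(Equivalently, a compound perfect fourth: a perfect fourth plus an octave.)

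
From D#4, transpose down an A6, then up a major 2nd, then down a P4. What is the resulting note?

D3

An augmented sixth down from D#4 is F3.
F3 up a major second → G3 (2 semitones).
A perfect fourth down from G3 is D3.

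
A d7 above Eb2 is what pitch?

Dbb3

Seven letter names up from E: D.
Moving 9 semitones up from Eb2 (the size of a diminished seventh) reaches Dbb3.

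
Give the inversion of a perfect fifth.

P4

The rule of nine gives the new number: 9 − 5 = 4, so a fifth becomes a fourth.
Quality inverts too: perfect stays perfect. That makes the inversion a perfect fourth.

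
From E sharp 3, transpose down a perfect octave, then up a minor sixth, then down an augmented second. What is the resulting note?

E#3 down a perfect octave → E#2 (12 semitones).
A minor sixth up from E#2 is C#3.
An augmented second down from C#3 is Bb2.

B flat 2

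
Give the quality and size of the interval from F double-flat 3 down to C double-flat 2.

P11

Descending from Fbb3 to Cbb2 is the same interval as ascending Cbb2 to Fbb3.
C to F spans four letter names (C-D-E-F), plus an octave, so the interval is some kind of eleventh.
Counting semitones, Cbb2→Fbb3 is 17, which is the perfect eleventh.
(Equivalently, a compound perfect fourth: a perfect fourth plus an octave.)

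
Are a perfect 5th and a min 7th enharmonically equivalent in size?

A perfect fifth spans 7 semitones; a minor seventh spans 10 semitones. They differ by 3.

No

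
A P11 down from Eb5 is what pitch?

Bb3

Counting four letter names plus an octave down from E lands on B.
A perfect eleventh spans 17 semitones, so from Eb5 the target pitch is Bb3.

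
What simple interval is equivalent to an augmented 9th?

A2

Take out an octave (7 from the number): 9 − 7 = 2.
So an augmented ninth is an octave plus an augmented second. The quality is unchanged.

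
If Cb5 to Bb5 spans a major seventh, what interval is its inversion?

m2

Inverted interval numbers add to nine, so a seventh pairs with a second (7 + 2 = 9).
The quality also flips — major becomes minor — giving a minor second.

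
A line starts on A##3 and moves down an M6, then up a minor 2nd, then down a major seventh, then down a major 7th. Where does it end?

F1

A major sixth down from A##3 is C##3.
Up a minor second from C##3: D#3 (1 semitone up).
D#3 down a major seventh → E2 (11 semitones).
E2 down a major seventh → F1 (11 semitones).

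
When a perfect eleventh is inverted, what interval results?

First reduce the compound perfect eleventh to its simple form, a perfect fourth.
Interval numbers invert to sum to nine: 4 + 5 = 9, so a fourth inverts to a fifth.
Quality inverts too: perfect stays perfect. That makes the inversion a perfect fifth.

perfect fifth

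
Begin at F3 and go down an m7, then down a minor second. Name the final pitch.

F#2

Down a minor seventh from F3: G2 (10 semitones down).
Down a minor second from G2: F#2 (1 semitone down).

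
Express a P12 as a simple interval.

perfect 5th

Subtracting seven from the interval number removes an octave: 12 − 7 = 5.
So a perfect twelfth is an octave plus a perfect fifth. The quality is unchanged.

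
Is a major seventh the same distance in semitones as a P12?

A major seventh is 11 semitones but a perfect twelfth is 19 semitones — different sizes.

No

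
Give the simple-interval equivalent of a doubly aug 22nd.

Take out 2 octaves (14 from the number): 22 − 14 = 8.
That makes a doubly augmented twenty-second a compound doubly augmented octave — 2 octaves plus a doubly augmented octave.

doubly augmented octave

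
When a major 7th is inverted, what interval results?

minor 2nd

Interval numbers invert to sum to nine: 7 + 2 = 9, so a seventh inverts to a second.
The quality also flips — major becomes minor — giving a minor second.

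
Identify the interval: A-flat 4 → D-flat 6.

perfect eleventh

A to D spans four letter names (A-B-C-D), plus an octave, so the interval is some kind of eleventh.
The perfect eleventh spans 17 semitones, and Ab4 to Db6 is exactly 17 semitones — so this is a perfect eleventh.
(Equivalently, a compound perfect fourth: a perfect fourth plus an octave.)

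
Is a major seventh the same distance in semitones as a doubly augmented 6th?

Yes

A major seventh spans 11 semitones, and a doubly augmented sixth also spans 11 semitones — they're enharmonic.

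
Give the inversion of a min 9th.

First reduce the compound minor ninth to its simple form, a minor second.
Inverted interval numbers add to nine, so a second pairs with a seventh (2 + 7 = 9).
And minor becomes major under inversion, so we get a major seventh.

major seventh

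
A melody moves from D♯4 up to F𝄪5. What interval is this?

major 10th

D to F spans three letter names (D-E-F), plus an octave: a tenth.
Counting semitones, D#4→F##5 is 16, which is the major tenth.
(Equivalently, a compound major third: a major third plus an octave.)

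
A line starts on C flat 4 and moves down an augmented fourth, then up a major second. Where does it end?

Cb4 down an augmented fourth → Gbb3 (6 semitones).
A major second up from Gbb3 is Abb3.

A double-flat 3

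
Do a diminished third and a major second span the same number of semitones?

A diminished third spans 2 semitones, and a major second also spans 2 semitones — they're enharmonic.

Yes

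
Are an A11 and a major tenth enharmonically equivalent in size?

No

An augmented eleventh spans 18 semitones; a major tenth spans 16 semitones. They differ by 2.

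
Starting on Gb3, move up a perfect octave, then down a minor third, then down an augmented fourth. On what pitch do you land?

Up a perfect octave from Gb3: Gb4 (12 semitones up).
A minor third down from Gb4 is Eb4.
Eb4 down an augmented fourth → Bbb3 (6 semitones).

Bbb3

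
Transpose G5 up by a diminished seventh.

The seventh takes the letter from G up to F.
A diminished seventh spans 9 semitones, so from G5 the target pitch is Fb6.

Fb6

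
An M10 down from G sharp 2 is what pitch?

The tenth's letter: G down three letter names plus an octave → E.
A major tenth is 16 semitones; 16 semitones down from G#2 gives E1.

E 1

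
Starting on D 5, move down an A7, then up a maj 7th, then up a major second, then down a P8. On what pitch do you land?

Down an augmented seventh from D5: Ebb4 (12 semitones down).
Up a major seventh from Ebb4: Db5 (11 semitones up).
Up a major second from Db5: Eb5 (2 semitones up).
A perfect octave down from Eb5 is Eb4.

E flat 4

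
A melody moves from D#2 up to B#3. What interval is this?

D to B spans six letter names (D-E-F-G-A-B), plus an octave: a thirteenth.
Counting semitones, D#2→B#3 is 21, which is the major thirteenth.
(Equivalently, a compound major sixth: a major sixth plus an octave.)

major thirteenth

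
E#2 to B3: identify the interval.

d12

E to B spans five letter names (E-F-G-A-B), plus an octave: a twelfth.
E#2 to B3 spans 18 semitones — one semitone narrower than the perfect twelfth (19) — giving a diminished twelfth.
(Equivalently, a compound diminished fifth: a diminished fifth plus an octave.)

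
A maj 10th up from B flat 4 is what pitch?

D 6

Three letters up from B (plus an octave) reaches D.
Moving 16 semitones up from Bb4 (the size of a major tenth) reaches D6.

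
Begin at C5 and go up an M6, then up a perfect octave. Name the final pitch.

A major sixth up from C5 is A5.
Up a perfect octave from A5: A6 (12 semitones up).

A6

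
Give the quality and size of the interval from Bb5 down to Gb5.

Descending from Bb5 to Gb5 is the same interval as ascending Gb5 to Bb5.
G to B spans three letter names (G-A-B), so the interval is some kind of third.
Gb5 to Bb5 is 4 semitones, matching the major third exactly, so the quality is major.

major third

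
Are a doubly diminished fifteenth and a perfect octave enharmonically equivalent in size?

No

A doubly diminished fifteenth spans 22 semitones; a perfect octave spans 12 semitones. They differ by 10.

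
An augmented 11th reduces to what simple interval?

A4

Take out an octave (7 from the number): 11 − 7 = 4.
So an augmented eleventh is an octave plus an augmented fourth. The quality is unchanged.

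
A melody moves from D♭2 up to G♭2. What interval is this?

perfect fourth

D to G spans four letter names (D-E-F-G): a fourth.
Db2 to Gb2 is 5 semitones, matching the perfect fourth exactly, so the quality is perfect.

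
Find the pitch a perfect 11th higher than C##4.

Counting four letter names plus an octave up from C lands on F.
A perfect eleventh is 17 semitones; 17 semitones up from C##4 gives F##5.

F##5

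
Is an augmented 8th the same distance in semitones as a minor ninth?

Yes

Both span 13 semitones: an augmented octave and a minor ninth are the same chromatic distance.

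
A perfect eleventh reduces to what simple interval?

P4

Subtracting seven from the interval number removes an octave: 11 − 7 = 4.
Quality carries through unchanged, so the simple form is a perfect fourth.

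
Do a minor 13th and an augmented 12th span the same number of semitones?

Both span 20 semitones: a minor thirteenth and an augmented twelfth are the same chromatic distance.

Yes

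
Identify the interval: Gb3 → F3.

m2

Descending from Gb3 to F3 is the same interval as ascending F3 to Gb3.
F to G spans two letter names (F-G) — that makes it a second of some quality.
At 1 semitone, F3→Gb3 falls one short of a major second: minor.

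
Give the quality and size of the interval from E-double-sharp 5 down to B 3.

AA11

Descending from E##5 to B3 is the same interval as ascending B3 to E##5.
B to E spans four letter names (B-C-D-E), plus an octave, so the interval is some kind of eleventh.
The perfect eleventh is 17 semitones; here we have 19, two semitones wider: doubly augmented.
(Equivalently, a compound doubly augmented fourth: a doubly augmented fourth plus an octave.)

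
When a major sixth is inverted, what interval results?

Interval numbers invert to sum to nine: 6 + 3 = 9, so a sixth inverts to a third.
And major becomes minor under inversion, so we get a minor third.

m3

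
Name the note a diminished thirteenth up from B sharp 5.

Six letters up from B (plus an octave) reaches G.
A diminished thirteenth is 19 semitones; 19 semitones up from B#5 gives G7.

G 7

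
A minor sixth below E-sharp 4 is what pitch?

The sixth takes the letter from E down to G.
Moving 8 semitones down from E#4 (the size of a minor sixth) reaches G##3.

G-double-sharp 3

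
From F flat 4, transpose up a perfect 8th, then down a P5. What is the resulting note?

B double-flat 4

A perfect octave up from Fb4 is Fb5.
Down a perfect fifth from Fb5: Bbb4 (7 semitones down).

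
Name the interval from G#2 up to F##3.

major seventh

G to F spans seven letter names (G-A-B-C-D-E-F) — that makes it a seventh of some quality.
G#2 to F##3 is 11 semitones, matching the major seventh exactly, so the quality is major.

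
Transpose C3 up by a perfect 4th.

F3

The fourth takes the letter from C up to F.
A perfect fourth is 5 semitones; 5 semitones up from C3 gives F3.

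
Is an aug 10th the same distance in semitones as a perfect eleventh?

Yes

An augmented tenth = 17 semitones = a perfect eleventh; enharmonically equal.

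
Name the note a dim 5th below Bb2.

Counting five letter names down from B lands on E.
Moving 6 semitones down from Bb2 (the size of a diminished fifth) reaches E2.

E2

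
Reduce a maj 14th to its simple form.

major seventh

Take out an octave (7 from the number): 14 − 7 = 7.
Quality carries through unchanged, so the simple form is a major seventh.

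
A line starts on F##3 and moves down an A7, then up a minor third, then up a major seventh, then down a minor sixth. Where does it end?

C#3

F##3 down an augmented seventh → G2 (12 semitones).
G2 up a minor third → Bb2 (3 semitones).
A major seventh up from Bb2 is A3.
A3 down a minor sixth → C#3 (8 semitones).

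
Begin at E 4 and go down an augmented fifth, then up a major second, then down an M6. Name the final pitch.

Down an augmented fifth from E4: Ab3 (8 semitones down).
A major second up from Ab3 is Bb3.
A major sixth down from Bb3 is Db3.

D flat 3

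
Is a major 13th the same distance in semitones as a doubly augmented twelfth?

A major thirteenth spans 21 semitones, and a doubly augmented twelfth also spans 21 semitones — they're enharmonic.

Yes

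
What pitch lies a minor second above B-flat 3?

Counting two letter names up from B lands on C.
A minor second spans 1 semitone, so from Bb3 the target pitch is Cb4.

C-flat 4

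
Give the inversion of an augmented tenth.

First reduce the compound augmented tenth to its simple form, an augmented third.
Inverted interval numbers add to nine, so a third pairs with a sixth (3 + 6 = 9).
Quality inverts too: augmented becomes diminished. That makes the inversion a diminished sixth.

diminished 6th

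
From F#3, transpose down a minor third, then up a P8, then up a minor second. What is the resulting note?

E4

A minor third down from F#3 is D#3.
A perfect octave up from D#3 is D#4.
A minor second up from D#4 is E4.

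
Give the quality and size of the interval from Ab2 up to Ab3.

perfect octave

A to A is the same letter name, plus an octave, so the interval is some kind of octave.
Counting semitones, Ab2→Ab3 is 12, which is the perfect octave.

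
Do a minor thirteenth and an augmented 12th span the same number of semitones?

Yes

A minor thirteenth spans 20 semitones, and an augmented twelfth also spans 20 semitones — they're enharmonic.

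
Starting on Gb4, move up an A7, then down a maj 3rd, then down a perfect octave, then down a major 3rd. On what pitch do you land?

Bb3

Up an augmented seventh from Gb4: F#5 (12 semitones up).
Down a major third from F#5: D5 (4 semitones down).
D5 down a perfect octave → D4 (12 semitones).
Down a major third from D4: Bb3 (4 semitones down).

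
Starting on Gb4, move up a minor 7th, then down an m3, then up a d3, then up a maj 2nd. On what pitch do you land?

Gbb5

Gb4 up a minor seventh → Fb5 (10 semitones).
Down a minor third from Fb5: Db5 (3 semitones down).
Up a diminished third from Db5: Fbb5 (2 semitones up).
Fbb5 up a major second → Gbb5 (2 semitones).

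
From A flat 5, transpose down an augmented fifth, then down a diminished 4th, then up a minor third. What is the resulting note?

C flat 5

Ab5 down an augmented fifth → Dbb5 (8 semitones).
Dbb5 down a diminished fourth → Ab4 (4 semitones).
A minor third up from Ab4 is Cb5.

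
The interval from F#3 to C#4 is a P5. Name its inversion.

Interval numbers invert to sum to nine: 5 + 4 = 9, so a fifth inverts to a fourth.
The quality also flips — perfect stays perfect — giving a perfect fourth.

P4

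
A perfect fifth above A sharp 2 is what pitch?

Five letter names up from A: E.
A perfect fifth spans 7 semitones, so from A#2 the target pitch is E#3.

E sharp 3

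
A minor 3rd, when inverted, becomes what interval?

major 6th

Inverted interval numbers add to nine, so a third pairs with a sixth (3 + 6 = 9).
And minor becomes major under inversion, so we get a major sixth.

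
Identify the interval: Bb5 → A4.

Descending from Bb5 to A4 is the same interval as ascending A4 to Bb5.
A to B spans two letter names (A-B), plus an octave, so the interval is some kind of ninth.
At 13 semitones, A4→Bb5 falls one short of a major ninth: minor.
(Equivalently, a compound minor second: a minor second plus an octave.)

m9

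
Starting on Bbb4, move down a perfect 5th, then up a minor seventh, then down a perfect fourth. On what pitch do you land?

Down a perfect fifth from Bbb4: Ebb4 (7 semitones down).
Up a minor seventh from Ebb4: Dbb5 (10 semitones up).
Dbb5 down a perfect fourth → Abb4 (5 semitones).

Abb4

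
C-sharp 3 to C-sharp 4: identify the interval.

C to C is the same letter name, plus an octave — that makes it an octave of some quality.
C#3 to C#4 is 12 semitones, matching the perfect octave exactly, so the quality is perfect.

perfect octave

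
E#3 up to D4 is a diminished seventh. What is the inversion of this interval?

Interval numbers invert to sum to nine: 7 + 2 = 9, so a seventh inverts to a second.
The quality also flips — diminished becomes augmented — giving an augmented second.

A2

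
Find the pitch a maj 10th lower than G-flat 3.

E-double-flat 2

Counting three letter names plus an octave down from G lands on E.
Moving 16 semitones down from Gb3 (the size of a major tenth) reaches Ebb2.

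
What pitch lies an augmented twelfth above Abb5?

Five letters up from A (plus an octave) reaches E.
An augmented twelfth is 20 semitones; 20 semitones up from Abb5 gives Eb7.

Eb7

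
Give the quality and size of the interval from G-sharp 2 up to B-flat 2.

diminished third

G to B spans three letter names (G-A-B): a third.
A major third would be 4 semitones; G#2 to Bb2 is 2, two semitones narrower, so the interval is diminished.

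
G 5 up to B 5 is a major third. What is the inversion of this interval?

m6

The rule of nine gives the new number: 9 − 3 = 6, so a third becomes a sixth.
The quality also flips — major becomes minor — giving a minor sixth.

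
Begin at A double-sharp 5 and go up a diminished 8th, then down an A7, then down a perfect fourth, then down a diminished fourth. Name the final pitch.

C sharp 5

A##5 up a diminished octave → A#6 (11 semitones).
An augmented seventh down from A#6 is Bb5.
A perfect fourth down from Bb5 is F5.
A diminished fourth down from F5 is C#5.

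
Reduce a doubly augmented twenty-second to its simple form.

Take out 2 octaves (14 from the number): 22 − 14 = 8.
That makes a doubly augmented twenty-second a compound doubly augmented octave — 2 octaves plus a doubly augmented octave.

AA8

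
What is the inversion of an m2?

M7

Inverted interval numbers add to nine, so a second pairs with a seventh (2 + 7 = 9).
The quality also flips — minor becomes major — giving a major seventh.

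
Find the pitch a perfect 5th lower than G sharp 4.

C sharp 4

Counting five letter names down from G lands on C.
A perfect fifth is 7 semitones; 7 semitones down from G#4 gives C#4.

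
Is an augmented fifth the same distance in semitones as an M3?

8 semitones (augmented fifth) vs 4 semitones (major third): not equal.

No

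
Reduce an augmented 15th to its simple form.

A8

Take out an octave (7 from the number): 15 − 7 = 8.
So an augmented fifteenth is an octave plus an augmented octave. The quality is unchanged.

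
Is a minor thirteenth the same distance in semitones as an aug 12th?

A minor thirteenth = 20 semitones = an augmented twelfth; enharmonically equal.

Yes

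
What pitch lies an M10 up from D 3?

F-sharp 4

Counting three letter names plus an octave up from D lands on F.
A major tenth spans 16 semitones, so from D3 the target pitch is F#4.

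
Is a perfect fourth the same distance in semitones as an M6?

No

A perfect fourth is 5 semitones but a major sixth is 9 semitones — different sizes.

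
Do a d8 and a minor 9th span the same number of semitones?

A diminished octave is 11 semitones but a minor ninth is 13 semitones — different sizes.

No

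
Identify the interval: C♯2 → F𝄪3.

C to F spans four letter names (C-D-E-F), plus an octave — that makes it an eleventh of some quality.
The perfect eleventh is 17 semitones; here we have 18, one semitone wider: augmented.
(Equivalently, a compound augmented fourth: an augmented fourth plus an octave.)

A11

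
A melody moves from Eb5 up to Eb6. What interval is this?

E to E is the same letter name, plus an octave: an octave.
Eb5 to Eb6 is 12 semitones, matching the perfect octave exactly, so the quality is perfect.

P8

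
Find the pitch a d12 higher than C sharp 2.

Counting five letter names plus an octave up from C lands on G.
Moving 18 semitones up from C#2 (the size of a diminished twelfth) reaches G3.

G 3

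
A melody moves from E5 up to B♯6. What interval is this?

augmented twelfth

E to B spans five letter names (E-F-G-A-B), plus an octave: a twelfth.
A perfect twelfth would be 19 semitones; E5 to B#6 is 20, one semitone wider, so the interval is augmented.
(Equivalently, a compound augmented fifth: an augmented fifth plus an octave.)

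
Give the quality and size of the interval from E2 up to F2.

E to F spans two letter names (E-F): a second.
E2 to F2 is 1 semitone, a half step short of the major second (2), so this is minor.

minor second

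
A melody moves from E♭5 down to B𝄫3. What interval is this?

A11

Descending from Eb5 to Bbb3 is the same interval as ascending Bbb3 to Eb5.
B to E spans four letter names (B-C-D-E), plus an octave, so the interval is some kind of eleventh.
Bbb3 to Eb5 spans 18 semitones — one semitone wider than the perfect eleventh (17) — giving an augmented eleventh.
(Equivalently, a compound augmented fourth: an augmented fourth plus an octave.)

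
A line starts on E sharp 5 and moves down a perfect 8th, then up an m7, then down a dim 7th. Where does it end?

E#5 down a perfect octave → E#4 (12 semitones).
Up a minor seventh from E#4: D#5 (10 semitones up).
Down a diminished seventh from D#5: E##4 (9 semitones down).

E double-sharp 4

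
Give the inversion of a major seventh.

minor second

Interval numbers invert to sum to nine: 7 + 2 = 9, so a seventh inverts to a second.
And major becomes minor under inversion, so we get a minor second.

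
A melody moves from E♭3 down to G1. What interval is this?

m13

Descending from Eb3 to G1 is the same interval as ascending G1 to Eb3.
G to E spans six letter names (G-A-B-C-D-E), plus an octave: a thirteenth.
At 20 semitones, G1→Eb3 falls one short of a major thirteenth: minor.
(Equivalently, a compound minor sixth: a minor sixth plus an octave.)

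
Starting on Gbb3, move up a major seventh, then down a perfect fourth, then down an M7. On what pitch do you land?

Up a major seventh from Gbb3: Fb4 (11 semitones up).
A perfect fourth down from Fb4 is Cb4.
Cb4 down a major seventh → Dbb3 (11 semitones).

Dbb3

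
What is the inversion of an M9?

minor 7th

First reduce the compound major ninth to its simple form, a major second.
Inverted interval numbers add to nine, so a second pairs with a seventh (2 + 7 = 9).
The quality also flips — major becomes minor — giving a minor seventh.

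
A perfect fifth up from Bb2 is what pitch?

F3

The fifth takes the letter from B up to F.
Moving 7 semitones up from Bb2 (the size of a perfect fifth) reaches F3.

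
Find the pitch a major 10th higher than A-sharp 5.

Three letters up from A (plus an octave) reaches C.
A major tenth spans 16 semitones, so from A#5 the target pitch is C##7.

C-double-sharp 7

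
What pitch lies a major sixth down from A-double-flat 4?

C-double-flat 4

The sixth takes the letter from A down to C.
A major sixth spans 9 semitones, so from Abb4 the target pitch is Cbb4.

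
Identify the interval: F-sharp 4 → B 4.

perfect 4th

F to B spans four letter names (F-G-A-B): a fourth.
The perfect fourth spans 5 semitones, and F#4 to B4 is exactly 5 semitones — so this is a perfect fourth.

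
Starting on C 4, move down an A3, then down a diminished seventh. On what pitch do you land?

Down an augmented third from C4: Abb3 (5 semitones down).
A diminished seventh down from Abb3 is Bb2.

B flat 2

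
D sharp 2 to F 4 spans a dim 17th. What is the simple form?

d3

Take out 2 octaves (14 from the number): 17 − 14 = 3.
Quality carries through unchanged, so the simple form is a diminished third.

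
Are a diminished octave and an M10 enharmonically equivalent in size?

A diminished octave is 11 semitones but a major tenth is 16 semitones — different sizes.

No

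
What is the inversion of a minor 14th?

major second

First reduce the compound minor fourteenth to its simple form, a minor seventh.
The rule of nine gives the new number: 9 − 7 = 2, so a seventh becomes a second.
And minor becomes major under inversion, so we get a major second.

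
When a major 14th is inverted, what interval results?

First reduce the compound major fourteenth to its simple form, a major seventh.
Inverted interval numbers add to nine, so a seventh pairs with a second (7 + 2 = 9).
The quality also flips — major becomes minor — giving a minor second.

m2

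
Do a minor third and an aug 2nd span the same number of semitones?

A minor third spans 3 semitones, and an augmented second also spans 3 semitones — they're enharmonic.

Yes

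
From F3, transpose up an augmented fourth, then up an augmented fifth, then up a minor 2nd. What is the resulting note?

G#4

Up an augmented fourth from F3: B3 (6 semitones up).
An augmented fifth up from B3 is F##4.
F##4 up a minor second → G#4 (1 semitone).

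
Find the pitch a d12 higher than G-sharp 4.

D 6

Five letters up from G (plus an octave) reaches D.
A diminished twelfth is 18 semitones; 18 semitones up from G#4 gives D6.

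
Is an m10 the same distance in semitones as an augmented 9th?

A minor tenth spans 15 semitones, and an augmented ninth also spans 15 semitones — they're enharmonic.

Yes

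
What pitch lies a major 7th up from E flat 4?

Seven letter names up from E: D.
A major seventh spans 11 semitones, so from Eb4 the target pitch is D5.

D 5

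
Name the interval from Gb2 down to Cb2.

Descending from Gb2 to Cb2 is the same interval as ascending Cb2 to Gb2.
C to G spans five letter names (C-D-E-F-G): a fifth.
The perfect fifth spans 7 semitones, and Cb2 to Gb2 is exactly 7 semitones — so this is a perfect fifth.

perfect fifth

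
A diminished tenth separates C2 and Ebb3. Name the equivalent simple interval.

Take out an octave (7 from the number): 10 − 7 = 3.
That makes a diminished tenth a compound diminished third — an octave plus a diminished third.

diminished 3rd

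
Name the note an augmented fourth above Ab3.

Four letter names up from A: D.
Moving 6 semitones up from Ab3 (the size of an augmented fourth) reaches D4.

D4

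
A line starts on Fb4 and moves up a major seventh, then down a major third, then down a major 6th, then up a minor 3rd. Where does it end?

Gbb4

Up a major seventh from Fb4: Eb5 (11 semitones up).
Down a major third from Eb5: Cb5 (4 semitones down).
Cb5 down a major sixth → Ebb4 (9 semitones).
Ebb4 up a minor third → Gbb4 (3 semitones).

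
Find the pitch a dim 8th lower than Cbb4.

Cb3

The letter stays C (same as the start), shifted an octave down.
Moving 11 semitones down from Cbb4 (the size of a diminished octave) reaches Cb3.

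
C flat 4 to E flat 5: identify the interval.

major tenth

C to E spans three letter names (C-D-E), plus an octave: a tenth.
Counting semitones, Cb4→Eb5 is 16, which is the major tenth.
(Equivalently, a compound major third: a major third plus an octave.)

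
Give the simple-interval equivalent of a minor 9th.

minor 2nd

Subtracting seven from the interval number removes an octave: 9 − 7 = 2.
That makes a minor ninth a compound minor second — an octave plus a minor second.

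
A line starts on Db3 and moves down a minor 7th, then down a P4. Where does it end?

Bb1

Down a minor seventh from Db3: Eb2 (10 semitones down).
A perfect fourth down from Eb2 is Bb1.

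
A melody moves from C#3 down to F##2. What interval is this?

diminished fifth

Descending from C#3 to F##2 is the same interval as ascending F##2 to C#3.
F to C spans five letter names (F-G-A-B-C), so the interval is some kind of fifth.
A perfect fifth would be 7 semitones; F##2 to C#3 is 6, one semitone narrower, so the interval is diminished.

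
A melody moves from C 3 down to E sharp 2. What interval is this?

Descending from C3 to E#2 is the same interval as ascending E#2 to C3.
E to C spans six letter names (E-F-G-A-B-C), so the interval is some kind of sixth.
A major sixth would be 9 semitones; E#2 to C3 is 7, two semitones narrower, so the interval is diminished.

diminished sixth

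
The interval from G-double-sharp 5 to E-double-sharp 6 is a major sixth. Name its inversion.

m3

The rule of nine gives the new number: 9 − 6 = 3, so a sixth becomes a third.
And major becomes minor under inversion, so we get a minor third.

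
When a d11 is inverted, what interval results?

augmented fifth

First reduce the compound diminished eleventh to its simple form, a diminished fourth.
The rule of nine gives the new number: 9 − 4 = 5, so a fourth becomes a fifth.
Quality inverts too: diminished becomes augmented. That makes the inversion an augmented fifth.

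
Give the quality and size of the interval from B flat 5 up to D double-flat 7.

diminished 10th

B to D spans three letter names (B-C-D), plus an octave, so the interval is some kind of tenth.
A major tenth would be 16 semitones; Bb5 to Dbb7 is 14, two semitones narrower, so the interval is diminished.
(Equivalently, a compound diminished third: a diminished third plus an octave.)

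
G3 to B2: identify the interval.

minor sixth

Descending from G3 to B2 is the same interval as ascending B2 to G3.
B to G spans six letter names (B-C-D-E-F-G): a sixth.
A major sixth would be 9 semitones, but B2 to G3 is 8 — one semitone narrower, making it a minor sixth.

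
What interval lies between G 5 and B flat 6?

minor tenth

G to B spans three letter names (G-A-B), plus an octave, so the interval is some kind of tenth.
A major tenth would be 16 semitones, but G5 to Bb6 is 15 — one semitone narrower, making it a minor tenth.
(Equivalently, a compound minor third: a minor third plus an octave.)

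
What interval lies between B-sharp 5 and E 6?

d4

B to E spans four letter names (B-C-D-E), so the interval is some kind of fourth.
B#5 to E6 spans 4 semitones — one semitone narrower than the perfect fourth (5) — giving a diminished fourth.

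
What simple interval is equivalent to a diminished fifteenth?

Subtracting seven from the interval number removes an octave: 15 − 7 = 8.
Quality carries through unchanged, so the simple form is a diminished octave.

diminished 8th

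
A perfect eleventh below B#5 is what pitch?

F##4

The eleventh's letter: B down four letter names plus an octave → F.
A perfect eleventh spans 17 semitones, so from B#5 the target pitch is F##4.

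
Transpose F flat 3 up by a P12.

C flat 5

Five letters up from F (plus an octave) reaches C.
Moving 19 semitones up from Fb3 (the size of a perfect twelfth) reaches Cb5.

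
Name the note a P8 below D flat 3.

The letter stays D (same as the start), shifted an octave down.
Moving 12 semitones down from Db3 (the size of a perfect octave) reaches Db2.

D flat 2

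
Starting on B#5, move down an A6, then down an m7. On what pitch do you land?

Down an augmented sixth from B#5: D5 (10 semitones down).
D5 down a minor seventh → E4 (10 semitones).

E4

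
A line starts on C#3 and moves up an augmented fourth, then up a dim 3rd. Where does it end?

A3

C#3 up an augmented fourth → F##3 (6 semitones).
Up a diminished third from F##3: A3 (2 semitones up).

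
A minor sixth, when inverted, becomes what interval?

Interval numbers invert to sum to nine: 6 + 3 = 9, so a sixth inverts to a third.
The quality also flips — minor becomes major — giving a major third.

major 3rd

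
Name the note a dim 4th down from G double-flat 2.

D flat 2

Four letter names down from G: D.
Moving 4 semitones down from Gbb2 (the size of a diminished fourth) reaches Db2.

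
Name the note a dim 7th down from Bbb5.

C5

Seven letter names down from B: C.
A diminished seventh is 9 semitones; 9 semitones down from Bbb5 gives C5.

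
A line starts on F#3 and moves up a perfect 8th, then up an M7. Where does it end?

E#5

F#3 up a perfect octave → F#4 (12 semitones).
A major seventh up from F#4 is E#5.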